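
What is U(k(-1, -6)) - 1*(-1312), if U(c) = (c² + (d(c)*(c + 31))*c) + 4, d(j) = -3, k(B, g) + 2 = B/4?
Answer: 12121/8 ≈ 1515.1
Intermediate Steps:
k(B, g) = -2 + B/4
U(c) = 4 + c² + c*(-93 - 3*c) (U(c) = (c² + (-3*(c + 31))*c) + 4 = (c² + (-3*(31 + c))*c) + 4 = (c² + (-93 - 3*c)*c) + 4 = (c² + c*(-93 - 3*c)) + 4 = 4 + c² + c*(-93 - 3*c))
U(k(-1, -6)) - 1*(-1312) = (4 - 93*(-2 + (¼)*(-1)) - 2*(-2 + (¼)*(-1))²) - 1*(-1312) = (4 - 93*(-2 - ¼) - 2*(-2 - ¼)²) + 1312 = (4 - 93*(-9/4) - 2*(-9/4)²) + 1312 = (4 + 837/4 - 2*81/16) + 1312 = (4 + 837/4 - 81/8) + 1312 = 1625/8 + 1312 = 12121/8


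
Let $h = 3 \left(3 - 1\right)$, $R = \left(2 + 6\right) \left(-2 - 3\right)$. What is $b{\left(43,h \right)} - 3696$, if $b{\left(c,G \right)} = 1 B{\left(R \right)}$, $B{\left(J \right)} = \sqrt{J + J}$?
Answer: $-3696 + 4 i \sqrt{5} \approx -3696.0 + 8.9443 i$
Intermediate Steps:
$R = -40$ ($R = 8 \left(-5\right) = -40$)
$B{\left(J \right)} = \sqrt{2} \sqrt{J}$ ($B{\left(J \right)} = \sqrt{2 J} = \sqrt{2} \sqrt{J}$)
$h = 6$ ($h = 3 \cdot 2 = 6$)
$b{\left(c,G \right)} = 4 i \sqrt{5}$ ($b{\left(c,G \right)} = 1 \sqrt{2} \sqrt{-40} = 1 \sqrt{2} \cdot 2 i \sqrt{10} = 1 \cdot 4 i \sqrt{5} = 4 i \sqrt{5}$)
$b{\left(43,h \right)} - 3696 = 4 i \sqrt{5} - 3696 = -3696 + 4 i \sqrt{5}$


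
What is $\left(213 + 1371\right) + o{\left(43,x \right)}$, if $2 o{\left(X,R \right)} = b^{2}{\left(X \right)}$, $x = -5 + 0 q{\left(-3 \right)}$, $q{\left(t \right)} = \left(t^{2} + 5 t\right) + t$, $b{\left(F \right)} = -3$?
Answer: $\frac{3177}{2} \approx 1588.5$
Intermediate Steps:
$q{\left(t \right)} = t^{2} + 6 t$
$x = -5$ ($x = -5 + 0 \left(- 3 \left(6 - 3\right)\right) = -5 + 0 \left(\left(-3\right) 3\right) = -5 + 0 \left(-9\right) = -5 + 0 = -5$)
$o{\left(X,R \right)} = \frac{9}{2}$ ($o{\left(X,R \right)} = \frac{\left(-3\right)^{2}}{2} = \frac{1}{2} \cdot 9 = \frac{9}{2}$)
$\left(213 + 1371\right) + o{\left(43,x \right)} = \left(213 + 1371\right) + \frac{9}{2} = 1584 + \frac{9}{2} = \frac{3177}{2}$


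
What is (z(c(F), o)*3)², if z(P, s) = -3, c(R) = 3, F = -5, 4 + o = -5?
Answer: 81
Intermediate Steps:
o = -9 (o = -4 - 5 = -9)
(z(c(F), o)*3)² = (-3*3)² = (-9)² = 81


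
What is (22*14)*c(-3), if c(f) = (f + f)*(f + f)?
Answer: 11088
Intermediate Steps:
c(f) = 4*f**2 (c(f) = (2*f)*(2*f) = 4*f**2)
(22*14)*c(-3) = (22*14)*(4*(-3)**2) = 308*(4*9) = 308*36 = 11088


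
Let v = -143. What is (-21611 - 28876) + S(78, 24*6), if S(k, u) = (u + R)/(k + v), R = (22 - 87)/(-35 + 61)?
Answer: -6563593/130 ≈ -50489.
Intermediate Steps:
R = -5/2 (R = -65/26 = -65*1/26 = -5/2 ≈ -2.5000)
S(k, u) = (-5/2 + u)/(-143 + k) (S(k, u) = (u - 5/2)/(k - 143) = (-5/2 + u)/(-143 + k))
(-21611 - 28876) + S(78, 24*6) = (-21611 - 28876) + (-5/2 + 24*6)/(-143 + 78) = -50487 + (-5/2 + 144)/(-65) = -50487 - 1/65*283/2 = -50487 - 283/130 = -6563593/130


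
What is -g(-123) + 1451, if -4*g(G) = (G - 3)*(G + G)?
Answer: 9200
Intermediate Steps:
g(G) = -G*(-3 + G)/2 (g(G) = -(G - 3)*(G + G)/4 = -(-3 + G)*2*G/4 = -G*(-3 + G)/2)
-g(-123) + 1451 = -(-123)*(3 - 1*(-123))/2 + 1451 = -(-123)*(3 + 123)/2 + 1451 = -(-123)*126/2 + 1451 = -1*(-7749) + 1451 = 7749 + 1451 = 9200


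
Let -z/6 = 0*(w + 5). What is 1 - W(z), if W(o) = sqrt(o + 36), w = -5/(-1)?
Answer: -5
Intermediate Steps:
w = 5 (w = -5*(-1) = 5)
z = 0 (z = -0*(5 + 5) = -0*10 = -6*0 = 0)
W(o) = sqrt(36 + o)
1 - W(z) = 1 - sqrt(36 + 0) = 1 - sqrt(36) = 1 - 1*6 = 1 - 6 = -5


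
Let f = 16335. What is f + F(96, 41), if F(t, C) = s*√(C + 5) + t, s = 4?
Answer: 16431 + 4*√46 ≈ 16458.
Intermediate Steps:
F(t, C) = t + 4*√(5 + C) (F(t, C) = 4*√(C + 5) + t = 4*√(5 + C) + t = t + 4*√(5 + C))
f + F(96, 41) = 16335 + (96 + 4*√(5 + 41)) = 16335 + (96 + 4*√46) = 16431 + 4*√46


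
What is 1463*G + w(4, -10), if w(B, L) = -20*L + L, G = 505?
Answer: 739005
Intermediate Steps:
w(B, L) = -19*L
1463*G + w(4, -10) = 1463*505 - 19*(-10) = 738815 + 190 = 739005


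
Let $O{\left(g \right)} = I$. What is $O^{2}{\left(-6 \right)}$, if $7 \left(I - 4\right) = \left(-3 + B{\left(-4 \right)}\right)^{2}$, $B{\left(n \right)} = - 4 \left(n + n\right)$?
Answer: $\frac{755161}{49} \approx 15411.0$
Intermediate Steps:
$B{\left(n \right)} = - 8 n$ ($B{\left(n \right)} = - 4 \cdot 2 n = - 8 n$)
$I = \frac{869}{7}$ ($I = 4 + \frac{\left(-3 - -32\right)^{2}}{7} = 4 + \frac{\left(-3 + 32\right)^{2}}{7} = 4 + \frac{29^{2}}{7} = 4 + \frac{1}{7} \cdot 841 = 4 + \frac{841}{7} = \frac{869}{7} \approx 124.14$)
$O{\left(g \right)} = \frac{869}{7}$
$O^{2}{\left(-6 \right)} = \left(\frac{869}{7}\right)^{2} = \frac{755161}{49}$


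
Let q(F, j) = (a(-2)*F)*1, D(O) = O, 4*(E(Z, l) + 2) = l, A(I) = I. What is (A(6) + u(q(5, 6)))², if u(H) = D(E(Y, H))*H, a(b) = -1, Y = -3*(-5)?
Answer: 7921/16 ≈ 495.06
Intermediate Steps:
Y = 15
E(Z, l) = -2 + l/4
q(F, j) = -F (q(F, j) = -F*1 = -F)
u(H) = H*(-2 + H/4) (u(H) = (-2 + H/4)*H = H*(-2 + H/4))
(A(6) + u(q(5, 6)))² = (6 + (-1*5)*(-8 - 1*5)/4)² = (6 + (¼)*(-5)*(-8 - 5))² = (6 + (¼)*(-5)*(-13))² = (6 + 65/4)² = (89/4)² = 7921/16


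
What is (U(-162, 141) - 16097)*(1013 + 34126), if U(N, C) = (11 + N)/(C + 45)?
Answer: -35070982609/62 ≈ -5.6566e+8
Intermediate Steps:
U(N, C) = (11 + N)/(45 + C)
(U(-162, 141) - 16097)*(1013 + 34126) = ((11 - 162)/(45 + 141) - 16097)*(1013 + 34126) = (-151/186 - 16097)*35139 = -2994193/186*35139 = -35070982609/62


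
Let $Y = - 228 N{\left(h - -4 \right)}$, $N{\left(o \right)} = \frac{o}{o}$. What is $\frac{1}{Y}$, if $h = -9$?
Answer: $- \frac{1}{228} \approx -0.004386$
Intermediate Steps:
$N{\left(o \right)} = 1$
$Y = -228$ ($Y = \left(-228\right) 1 = -228$)
$\frac{1}{Y} = \frac{1}{-228} = - \frac{1}{228}$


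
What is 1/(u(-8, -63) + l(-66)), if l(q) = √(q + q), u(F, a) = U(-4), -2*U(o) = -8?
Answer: 1/37 - I*√33/74 ≈ 0.027027 - 0.077629*I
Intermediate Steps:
U(o) = 4 (U(o) = -½*(-8) = 4)
u(F, a) = 4
l(q) = √2*√q (l(q) = √(2*q) = √2*√q)
1/(u(-8, -63) + l(-66)) = 1/(4 + √2*√(-66)) = 1/(4 + √2*(I*√66)) = 1/(4 + 2*I*√33)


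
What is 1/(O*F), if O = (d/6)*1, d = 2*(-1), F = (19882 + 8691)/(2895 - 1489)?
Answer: -4218/28573 ≈ -0.14762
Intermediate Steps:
F = 28573/1406 ≈ 20.322
d = -2
O = -⅓ (O = (-2/6)*1 = ((⅙)*(-2))*1 = -⅓*1 = -⅓ ≈ -0.33333)
1/(O*F) = 1/(-⅓*28573/1406) = 1/(-28573/4218) = -4218/28573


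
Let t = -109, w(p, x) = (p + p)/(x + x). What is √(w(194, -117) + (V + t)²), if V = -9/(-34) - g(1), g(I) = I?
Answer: √21169953649/1326 ≈ 109.73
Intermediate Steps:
w(p, x) = p/x (w(p, x) = (2*p)/((2*x)) = (2*p)*(1/(2*x)) = p/x)
V = -25/34 (V = -9/(-34) - 1*1 = -9*(-1/34) - 1 = 9/34 - 1 = -25/34 ≈ -0.73529)
√(w(194, -117) + (V + t)²) = √(194/(-117) + (-25/34 - 109)²) = √(194*(-1/117) + (-3731/34)²) = √(-194/117 + 13920361/1156) = √(1628457973/135252) = √21169953649/1326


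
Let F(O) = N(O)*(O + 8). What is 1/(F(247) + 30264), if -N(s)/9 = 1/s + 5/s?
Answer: 247/7461438 ≈ 3.3104e-5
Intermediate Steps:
N(s) = -54/s (N(s) = -9*(1/s + 5/s) = -54/s)
F(O) = -54*(8 + O)/O (F(O) = (-54/O)*(O + 8) = (-54/O)*(8 + O) = -54*(8 + O)/O)
1/(F(247) + 30264) = 1/((-54 - 432/247) + 30264) = 1/(-13770/247 + 30264) = 1/(7461438/247) = 247/7461438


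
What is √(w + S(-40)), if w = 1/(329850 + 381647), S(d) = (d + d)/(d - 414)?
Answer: 13*√27198738049057/161509819 ≈ 0.41978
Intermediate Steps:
S(d) = 2*d/(-414 + d) (S(d) = (2*d)/(-414 + d) = 2*d/(-414 + d))
w = 1/711497 ≈ 1.4055e-6
√(w + S(-40)) = √(1/711497 + 2*(-40)/(-414 - 40)) = √(1/711497 + 2*(-40)/(-454)) = √(1/711497 + 2*(-40)*(-1/454)) = √(1/711497 + 40/227) = √(28460107/161509819) = 13*√27198738049057/161509819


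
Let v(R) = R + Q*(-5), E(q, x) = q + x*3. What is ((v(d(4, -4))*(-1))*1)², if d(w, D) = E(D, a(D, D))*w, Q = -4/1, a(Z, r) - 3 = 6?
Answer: 12544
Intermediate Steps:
a(Z, r) = 9 (a(Z, r) = 3 + 6 = 9)
E(q, x) = q + 3*x
Q = -4 (Q = -4*1 = -4)
d(w, D) = w*(27 + D) (d(w, D) = (D + 3*9)*w = (D + 27)*w = (27 + D)*w = w*(27 + D))
v(R) = 20 + R (v(R) = R - 4*(-5) = R + 20 = 20 + R)
((v(d(4, -4))*(-1))*1)² = (((20 + 4*(27 - 4))*(-1))*1)² = (((20 + 4*23)*(-1))*1)² = (((20 + 92)*(-1))*1)² = ((112*(-1))*1)² = (-112*1)² = (-112)² = 12544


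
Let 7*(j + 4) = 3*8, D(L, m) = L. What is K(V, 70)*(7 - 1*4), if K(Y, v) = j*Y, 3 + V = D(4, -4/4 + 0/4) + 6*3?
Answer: -228/7 ≈ -32.571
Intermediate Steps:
V = 19 (V = -3 + (4 + 6*3) = -3 + (4 + 18) = -3 + 22 = 19)
j = -4/7 (j = -4 + (3*8)/7 = -4 + (⅐)*24 = -4 + 24/7 = -4/7 ≈ -0.57143)
K(Y, v) = -4*Y/7
K(V, 70)*(7 - 1*4) = (-4/7*19)*(7 - 1*4) = -76*(7 - 4)/7 = -76/7*3 = -228/7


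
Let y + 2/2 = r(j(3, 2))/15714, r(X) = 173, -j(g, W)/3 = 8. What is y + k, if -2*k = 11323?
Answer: -44490176/7857 ≈ -5662.5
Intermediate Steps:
k = -11323/2 (k = -½*11323 = -11323/2 ≈ -5661.5)
j(g, W) = -24 (j(g, W) = -3*8 = -24)
y = -15541/15714 (y = -1 + 173/15714 = -15541/15714 ≈ -0.98899)
y + k = -15541/15714 - 11323/2 = -44490176/7857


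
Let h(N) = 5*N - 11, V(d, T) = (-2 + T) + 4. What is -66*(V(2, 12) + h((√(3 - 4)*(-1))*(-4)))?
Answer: -198 - 1320*I ≈ -198.0 - 1320.0*I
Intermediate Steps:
V(d, T) = 2 + T
h(N) = -11 + 5*N
-66*(V(2, 12) + h((√(3 - 4)*(-1))*(-4))) = -66*((2 + 12) + (-11 + 5*((√(3 - 4)*(-1))*(-4)))) = -66*(14 + (-11 + 5*((√(-1)*(-1))*(-4)))) = -66*(14 + (-11 + 5*((I*(-1))*(-4)))) = -66*(14 + (-11 + 5*(-I*(-4)))) = -66*(14 + (-11 + 5*(4*I))) = -66*(14 + (-11 + 20*I)) = -66*(3 + 20*I) = -198 - 1320*I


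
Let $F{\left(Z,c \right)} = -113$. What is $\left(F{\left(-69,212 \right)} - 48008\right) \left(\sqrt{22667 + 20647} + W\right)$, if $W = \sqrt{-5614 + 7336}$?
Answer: $- 48121 \sqrt{1722} - 48121 \sqrt{43314} \approx -1.2012 \cdot 10^{7}$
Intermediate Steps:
$W = \sqrt{1722} \approx 41.497$
$\left(F{\left(-69,212 \right)} - 48008\right) \left(\sqrt{22667 + 20647} + W\right) = \left(-113 - 48008\right) \left(\sqrt{22667 + 20647} + \sqrt{1722}\right) = - 48121 \left(\sqrt{43314} + \sqrt{1722}\right) = - 48121 \left(\sqrt{1722} + \sqrt{43314}\right) = - 48121 \sqrt{1722} - 48121 \sqrt{43314}$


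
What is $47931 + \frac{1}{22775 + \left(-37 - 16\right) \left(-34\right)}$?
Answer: $\frac{1178000188}{24577} \approx 47931.0$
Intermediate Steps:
$47931 + \frac{1}{22775 + \left(-37 - 16\right) \left(-34\right)} = 47931 + \frac{1}{22775 - -1802} = 47931 + \frac{1}{22775 + 1802} = 47931 + \frac{1}{24577} = \frac{1178000188}{24577}$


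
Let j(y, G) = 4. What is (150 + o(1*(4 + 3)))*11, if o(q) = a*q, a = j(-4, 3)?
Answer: 1958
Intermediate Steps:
a = 4
o(q) = 4*q
(150 + o(1*(4 + 3)))*11 = (150 + 4*(1*(4 + 3)))*11 = (150 + 4*(1*7))*11 = (150 + 4*7)*11 = (150 + 28)*11 = 178*11 = 1958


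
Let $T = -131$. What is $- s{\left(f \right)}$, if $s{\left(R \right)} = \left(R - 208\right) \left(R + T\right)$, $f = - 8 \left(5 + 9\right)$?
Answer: $-77760$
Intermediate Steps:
$f = -112$ ($f = \left(-8\right) 14 = -112$)
$s{\left(R \right)} = \left(-208 + R\right) \left(-131 + R\right)$ ($s{\left(R \right)} = \left(R - 208\right) \left(R - 131\right) = \left(-208 + R\right) \left(-131 + R\right)$)
$- s{\left(f \right)} = - (27248 + \left(-112\right)^{2} - -37968) = - (27248 + 12544 + 37968) = \left(-1\right) 77760 = -77760$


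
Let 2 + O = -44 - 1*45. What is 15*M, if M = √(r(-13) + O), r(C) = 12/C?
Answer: 15*I*√15535/13 ≈ 143.81*I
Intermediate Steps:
O = -91 (O = -2 + (-44 - 1*45) = -2 + (-44 - 45) = -2 - 89 = -91)
M = I*√15535/13 (M = √(12/(-13) - 91) = √(12*(-1/13) - 91) = √(-12/13 - 91) = √(-1195/13) = I*√15535/13 ≈ 9.5876*I)
15*M = 15*(I*√15535/13) = 15*I*√15535/13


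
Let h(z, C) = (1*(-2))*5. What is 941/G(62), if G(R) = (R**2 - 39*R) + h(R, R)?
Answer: 941/1416 ≈ 0.66455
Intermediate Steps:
h(z, C) = -10 (h(z, C) = -2*5 = -10)
G(R) = -10 + R**2 - 39*R (G(R) = (R**2 - 39*R) - 10 = -10 + R**2 - 39*R)
941/G(62) = 941/(-10 + 62**2 - 39*62) = 941/(-10 + 3844 - 2418) = 941/1416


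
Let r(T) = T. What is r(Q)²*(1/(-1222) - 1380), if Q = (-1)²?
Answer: -1686361/1222 ≈ -1380.0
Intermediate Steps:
Q = 1
r(Q)²*(1/(-1222) - 1380) = 1²*(1/(-1222) - 1380) = 1*(-1/1222 - 1380) = 1*(-1686361/1222) = -1686361/1222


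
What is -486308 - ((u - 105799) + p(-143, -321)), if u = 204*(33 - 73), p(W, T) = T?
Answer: -372028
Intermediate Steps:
u = -8160 (u = 204*(-40) = -8160)
-486308 - ((u - 105799) + p(-143, -321)) = -486308 - ((-8160 - 105799) - 321) = -486308 - (-113959 - 321) = -486308 - 1*(-114280) = -486308 + 114280 = -372028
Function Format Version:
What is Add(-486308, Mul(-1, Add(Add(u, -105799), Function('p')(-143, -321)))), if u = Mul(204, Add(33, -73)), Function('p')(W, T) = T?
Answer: -372028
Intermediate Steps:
u = -8160 (u = Mul(204, -40) = -8160)
Add(-486308, Mul(-1, Add(Add(u, -105799), Function('p')(-143, -321)))) = Add(-486308, Mul(-1, Add(Add(-8160, -105799), -321))) = Add(-486308, Mul(-1, Add(-113959, -321))) = Add(-486308, Mul(-1, -114280)) = Add(-486308, 114280) = -372028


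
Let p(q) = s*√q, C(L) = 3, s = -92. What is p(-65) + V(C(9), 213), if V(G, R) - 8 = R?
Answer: 221 - 92*I*√65 ≈ 221.0 - 741.73*I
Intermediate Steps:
V(G, R) = 8 + R
p(q) = -92*√q
p(-65) + V(C(9), 213) = -92*I*√65 + (8 + 213) = -92*I*√65 + 221 = 221 - 92*I*√65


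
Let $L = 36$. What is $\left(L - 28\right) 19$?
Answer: $152$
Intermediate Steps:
$\left(L - 28\right) 19 = \left(36 - 28\right) 19 = 8 \cdot 19 = 152$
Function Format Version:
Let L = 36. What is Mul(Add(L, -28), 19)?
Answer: 152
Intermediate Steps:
Mul(Add(L, -28), 19) = Mul(Add(36, -28), 19) = Mul(8, 19) = 152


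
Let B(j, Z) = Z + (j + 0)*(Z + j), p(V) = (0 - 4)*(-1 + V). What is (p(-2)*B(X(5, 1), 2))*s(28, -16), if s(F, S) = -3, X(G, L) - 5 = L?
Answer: -1800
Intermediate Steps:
X(G, L) = 5 + L
p(V) = 4 - 4*V (p(V) = -4*(-1 + V) = 4 - 4*V)
B(j, Z) = Z + j*(Z + j)
(p(-2)*B(X(5, 1), 2))*s(28, -16) = ((4 - 4*(-2))*(2 + (5 + 1)² + 2*(5 + 1)))*(-3) = ((4 + 8)*(2 + 6² + 2*6))*(-3) = (12*(2 + 36 + 12))*(-3) = (12*50)*(-3) = 600*(-3) = -1800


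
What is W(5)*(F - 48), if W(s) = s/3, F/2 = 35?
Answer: 110/3 ≈ 36.667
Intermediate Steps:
F = 70 (F = 2*35 = 70)
W(s) = s/3 (W(s) = s*(⅓) = s/3)
W(5)*(F - 48) = ((⅓)*5)*(70 - 48) = (5/3)*22 = 110/3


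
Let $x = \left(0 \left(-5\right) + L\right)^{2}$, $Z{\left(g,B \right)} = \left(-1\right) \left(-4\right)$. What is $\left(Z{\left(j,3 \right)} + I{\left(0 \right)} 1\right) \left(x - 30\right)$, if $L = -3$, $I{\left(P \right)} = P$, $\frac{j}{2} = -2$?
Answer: $-84$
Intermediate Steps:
$j = -4$ ($j = 2 \left(-2\right) = -4$)
$Z{\left(g,B \right)} = 4$
$x = 9$ ($x = \left(0 \left(-5\right) - 3\right)^{2} = \left(0 - 3\right)^{2} = \left(-3\right)^{2} = 9$)
$\left(Z{\left(j,3 \right)} + I{\left(0 \right)} 1\right) \left(x - 30\right) = \left(4 + 0 \cdot 1\right) \left(9 - 30\right) = \left(4 + 0\right) \left(-21\right) = 4 \left(-21\right) = -84$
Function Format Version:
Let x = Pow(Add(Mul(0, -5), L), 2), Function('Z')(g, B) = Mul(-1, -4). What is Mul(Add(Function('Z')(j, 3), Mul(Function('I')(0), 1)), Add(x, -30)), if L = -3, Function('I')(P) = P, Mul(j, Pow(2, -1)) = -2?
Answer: -84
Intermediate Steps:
j = -4 (j = Mul(2, -2) = -4)
Function('Z')(g, B) = 4
x = 9 (x = Pow(Add(Mul(0, -5), -3), 2) = Pow(Add(0, -3), 2) = Pow(-3, 2) = 9)
Mul(Add(Function('Z')(j, 3), Mul(Function('I')(0), 1)), Add(x, -30)) = Mul(Add(4, Mul(0, 1)), Add(9, -30)) = Mul(Add(4, 0), -21) = Mul(4, -21) = -84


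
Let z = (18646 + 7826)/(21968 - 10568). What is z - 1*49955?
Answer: -23727522/475 ≈ -49953.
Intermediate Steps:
z = 1103/475 (z = 26472/11400 = 26472*(1/11400) = 1103/475 ≈ 2.3221)
z - 1*49955 = 1103/475 - 1*49955 = 1103/475 - 49955 = -23727522/475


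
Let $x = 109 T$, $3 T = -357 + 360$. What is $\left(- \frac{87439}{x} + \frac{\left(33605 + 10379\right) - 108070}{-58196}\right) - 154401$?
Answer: $- \frac{492251679817}{3171682} \approx -1.552 \cdot 10^{5}$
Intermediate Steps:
$T = 1$ ($T = \frac{-357 + 360}{3} = \frac{1}{3} \cdot 3 = 1$)
$x = 109$ ($x = 109 \cdot 1 = 109$)
$\left(- \frac{87439}{x} + \frac{\left(33605 + 10379\right) - 108070}{-58196}\right) - 154401 = \left(- \frac{87439}{109} + \frac{\left(33605 + 10379\right) - 108070}{-58196}\right) - 154401 = \left(\left(-87439\right) \frac{1}{109} + \left(43984 - 108070\right) \left(- \frac{1}{58196}\right)\right) - 154401 = \left(- \frac{87439}{109} - - \frac{32043}{29098}\right) - 154401 = \left(- \frac{87439}{109} + \frac{32043}{29098}\right) - 154401 = - \frac{2540807335}{3171682} - 154401 = - \frac{492251679817}{3171682}$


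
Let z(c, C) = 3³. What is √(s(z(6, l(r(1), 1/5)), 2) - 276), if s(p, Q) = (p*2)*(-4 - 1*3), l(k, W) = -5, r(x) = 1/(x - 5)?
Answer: I*√654 ≈ 25.573*I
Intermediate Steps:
r(x) = 1/(-5 + x)
z(c, C) = 27
s(p, Q) = -14*p (s(p, Q) = (2*p)*(-4 - 3) = (2*p)*(-7) = -14*p)
√(s(z(6, l(r(1), 1/5)), 2) - 276) = √(-14*27 - 276) = √(-378 - 276) = √(-654) = I*√654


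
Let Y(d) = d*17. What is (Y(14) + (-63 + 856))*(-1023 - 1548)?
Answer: -2650701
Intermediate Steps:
Y(d) = 17*d
(Y(14) + (-63 + 856))*(-1023 - 1548) = (17*14 + (-63 + 856))*(-1023 - 1548) = (238 + 793)*(-2571) = 1031*(-2571) = -2650701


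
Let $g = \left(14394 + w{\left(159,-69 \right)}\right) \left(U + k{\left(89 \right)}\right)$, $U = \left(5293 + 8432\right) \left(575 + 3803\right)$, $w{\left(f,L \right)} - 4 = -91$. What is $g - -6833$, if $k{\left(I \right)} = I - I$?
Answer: $859679738183$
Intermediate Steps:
$w{\left(f,L \right)} = -87$ ($w{\left(f,L \right)} = 4 - 91 = -87$)
$U = 60088050$ ($U = 13725 \cdot 4378 = 60088050$)
$k{\left(I \right)} = 0$
$g = 859679731350$ ($g = \left(14394 - 87\right) \left(60088050 + 0\right) = 14307 \cdot 60088050 = 859679731350$)
$g - -6833 = 859679731350 - -6833 = 859679731350 + 6833 = 859679738183$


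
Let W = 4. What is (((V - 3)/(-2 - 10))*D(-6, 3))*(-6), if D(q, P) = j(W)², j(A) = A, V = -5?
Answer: -64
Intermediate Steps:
D(q, P) = 16 (D(q, P) = 4² = 16)
(((V - 3)/(-2 - 10))*D(-6, 3))*(-6) = (((-5 - 3)/(-2 - 10))*16)*(-6) = (-8/(-12)*16)*(-6) = (-8*(-1/12)*16)*(-6) = ((⅔)*16)*(-6) = (32/3)*(-6) = -64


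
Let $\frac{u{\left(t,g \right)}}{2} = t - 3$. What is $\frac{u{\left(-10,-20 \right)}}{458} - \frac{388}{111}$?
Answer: $- \frac{90295}{25419} \approx -3.5523$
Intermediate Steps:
$u{\left(t,g \right)} = -6 + 2 t$ ($u{\left(t,g \right)} = 2 \left(t - 3\right) = 2 \left(-3 + t\right) = -6 + 2 t$)
$\frac{u{\left(-10,-20 \right)}}{458} - \frac{388}{111} = \frac{-6 + 2 \left(-10\right)}{458} - \frac{388}{111} = \left(-6 - 20\right) \frac{1}{458} - \frac{388}{111} = \left(-26\right) \frac{1}{458} - \frac{388}{111} = - \frac{13}{229} - \frac{388}{111} = - \frac{90295}{25419}$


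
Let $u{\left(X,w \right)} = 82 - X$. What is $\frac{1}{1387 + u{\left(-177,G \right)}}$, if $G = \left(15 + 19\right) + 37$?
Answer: $\frac{1}{1646} \approx 0.00060753$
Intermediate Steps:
$G = 71$ ($G = 34 + 37 = 71$)
$\frac{1}{1387 + u{\left(-177,G \right)}} = \frac{1}{1387 + \left(82 - -177\right)} = \frac{1}{1387 + \left(82 + 177\right)} = \frac{1}{1387 + 259} = \frac{1}{1646}$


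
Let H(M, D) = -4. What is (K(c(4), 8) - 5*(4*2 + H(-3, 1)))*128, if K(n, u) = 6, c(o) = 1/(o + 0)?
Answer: -1792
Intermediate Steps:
c(o) = 1/o
(K(c(4), 8) - 5*(4*2 + H(-3, 1)))*128 = (6 - 5*(4*2 - 4))*128 = (6 - 5*(8 - 4))*128 = (6 - 5*4)*128 = (6 - 20)*128 = -14*128 = -1792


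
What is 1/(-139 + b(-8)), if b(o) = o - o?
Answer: -1/139 ≈ -0.0071942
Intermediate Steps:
b(o) = 0
1/(-139 + b(-8)) = 1/(-139 + 0) = 1/(-139) = -1/139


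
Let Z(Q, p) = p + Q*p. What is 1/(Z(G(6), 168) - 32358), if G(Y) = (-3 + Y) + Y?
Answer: -1/30678 ≈ -3.2597e-5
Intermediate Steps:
G(Y) = -3 + 2*Y
1/(Z(G(6), 168) - 32358) = 1/(168*(1 + (-3 + 2*6)) - 32358) = 1/(168*(1 + (-3 + 12)) - 32358) = 1/(168*(1 + 9) - 32358) = 1/(168*10 - 32358) = 1/(1680 - 32358) = 1/(-30678) = -1/30678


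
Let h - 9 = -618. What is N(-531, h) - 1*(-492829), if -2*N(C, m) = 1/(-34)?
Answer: 33512373/68 ≈ 4.9283e+5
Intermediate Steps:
h = -609 (h = 9 - 618 = -609)
N(C, m) = 1/68 (N(C, m) = -½/(-34) = -½*(-1/34) = 1/68)
N(-531, h) - 1*(-492829) = 1/68 - 1*(-492829) = 1/68 + 492829 = 33512373/68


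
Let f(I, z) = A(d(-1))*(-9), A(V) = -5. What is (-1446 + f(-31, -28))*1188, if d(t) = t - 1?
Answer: -1664388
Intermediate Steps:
d(t) = -1 + t
f(I, z) = 45 (f(I, z) = -5*(-9) = 45)
(-1446 + f(-31, -28))*1188 = (-1446 + 45)*1188 = -1401*1188 = -1664388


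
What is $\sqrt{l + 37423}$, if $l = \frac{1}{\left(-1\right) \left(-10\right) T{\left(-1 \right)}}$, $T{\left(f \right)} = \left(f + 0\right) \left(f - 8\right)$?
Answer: $\frac{\sqrt{33680710}}{30} \approx 193.45$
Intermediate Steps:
$T{\left(f \right)} = f \left(-8 + f\right)$
$l = \frac{1}{90}$ ($l = \frac{1}{\left(-1\right) \left(-10\right) \left(- (-8 - 1)\right)} = \frac{1}{10 \left(\left(-1\right) \left(-9\right)\right)} = \frac{1}{10 \cdot 9} = \frac{1}{90} \approx 0.011111$)
$\sqrt{l + 37423} = \sqrt{\frac{1}{90} + 37423} = \sqrt{\frac{3368071}{90}} = \frac{\sqrt{33680710}}{30}$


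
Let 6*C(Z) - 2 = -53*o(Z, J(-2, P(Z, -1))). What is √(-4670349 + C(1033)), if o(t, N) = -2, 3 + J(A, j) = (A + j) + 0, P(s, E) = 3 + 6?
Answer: I*√4670331 ≈ 2161.1*I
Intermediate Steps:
P(s, E) = 9
J(A, j) = -3 + A + j (J(A, j) = -3 + ((A + j) + 0) = -3 + (A + j) = -3 + A + j)
C(Z) = 18 (C(Z) = ⅓ + (-53*(-2))/6 = ⅓ + (⅙)*106 = ⅓ + 53/3 = 18)
√(-4670349 + C(1033)) = √(-4670349 + 18) = √(-4670331) = I*√4670331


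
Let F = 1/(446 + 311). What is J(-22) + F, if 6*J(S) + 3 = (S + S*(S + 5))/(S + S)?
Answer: -8321/4542 ≈ -1.8320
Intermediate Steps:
F = 1/757 ≈ 0.0013210
J(S) = -½ + (S + S*(5 + S))/(12*S) (J(S) = -½ + ((S + S*(S + 5))/(S + S))/6 = -½ + ((S + S*(5 + S))/((2*S)))/6 = -½ + ((S + S*(5 + S))*(1/(2*S)))/6 = -½ + ((S + S*(5 + S))/(2*S))/6 = -½ + (S + S*(5 + S))/(12*S))
J(-22) + F = (1/12)*(-22) + 1/757 = -11/6 + 1/757 = -8321/4542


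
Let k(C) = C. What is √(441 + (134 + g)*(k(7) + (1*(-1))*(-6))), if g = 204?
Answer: √4835 ≈ 69.534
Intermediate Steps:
√(441 + (134 + g)*(k(7) + (1*(-1))*(-6))) = √(441 + (134 + 204)*(7 + (1*(-1))*(-6))) = √(441 + 338*(7 - 1*(-6))) = √(441 + 338*(7 + 6)) = √(441 + 338*13) = √(441 + 4394) = √4835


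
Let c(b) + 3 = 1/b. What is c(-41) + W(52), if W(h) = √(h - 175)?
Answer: -124/41 + I*√123 ≈ -3.0244 + 11.091*I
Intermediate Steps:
c(b) = -3 + 1/b
W(h) = √(-175 + h)
c(-41) + W(52) = (-3 + 1/(-41)) + √(-175 + 52) = (-3 - 1/41) + √(-123) = -124/41 + I*√123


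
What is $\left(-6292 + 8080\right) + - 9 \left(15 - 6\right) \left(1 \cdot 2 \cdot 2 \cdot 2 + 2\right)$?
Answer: $978$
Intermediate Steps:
$\left(-6292 + 8080\right) + - 9 \left(15 - 6\right) \left(1 \cdot 2 \cdot 2 \cdot 2 + 2\right) = 1788 + \left(-9\right) 9 \left(2 \cdot 2 \cdot 2 + 2\right) = 1788 - 81 \left(4 \cdot 2 + 2\right) = 1788 - 81 \left(8 + 2\right) = 1788 - 810 = 978$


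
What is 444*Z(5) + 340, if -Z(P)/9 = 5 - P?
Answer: 340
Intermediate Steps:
Z(P) = -45 + 9*P (Z(P) = -9*(5 - P) = -45 + 9*P)
444*Z(5) + 340 = 444*(-45 + 9*5) + 340 = 444*(-45 + 45) + 340 = 444*0 + 340 = 0 + 340 = 340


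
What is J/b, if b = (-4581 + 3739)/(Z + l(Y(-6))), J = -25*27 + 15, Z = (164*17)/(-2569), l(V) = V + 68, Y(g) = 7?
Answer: 62662710/1081549 ≈ 57.938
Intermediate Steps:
l(V) = 68 + V
Z = -2788/2569 (Z = 2788*(-1/2569) = -2788/2569 ≈ -1.0852)
J = -660 (J = -675 + 15 = -660)
b = -2163098/189887 (b = (-4581 + 3739)/(-2788/2569 + (68 + 7)) = -842/(-2788/2569 + 75) = -842/189887/2569 = -842*2569/189887 = -2163098/189887 ≈ -11.391)
J/b = -660/(-2163098/189887) = -660*(-189887/2163098) = 62662710/1081549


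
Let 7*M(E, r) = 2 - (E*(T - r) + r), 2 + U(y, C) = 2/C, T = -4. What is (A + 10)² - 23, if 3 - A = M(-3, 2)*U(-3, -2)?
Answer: 242/49 ≈ 4.9388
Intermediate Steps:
U(y, C) = -2 + 2/C
M(E, r) = 2/7 - r/7 - E*(-4 - r)/7 (M(E, r) = (2 - (E*(-4 - r) + r))/7 = (2 - (r + E*(-4 - r)))/7 = (2 + (-r - E*(-4 - r)))/7 = (2 - r - E*(-4 - r))/7 = 2/7 - r/7 - E*(-4 - r)/7)
A = -33/7 (A = 3 - (2/7 - ⅐*2 + (4/7)*(-3) + (⅐)*(-3)*2)*(-2 + 2/(-2)) = 3 - (2/7 - 2/7 - 12/7 - 6/7)*(-2 + 2*(-½)) = 3 - (-18)*(-2 - 1)/7 = 3 - (-18)*(-3)/7 = 3 - 1*54/7 = 3 - 54/7 = -33/7 ≈ -4.7143)
(A + 10)² - 23 = (-33/7 + 10)² - 23 = (37/7)² - 23 = 1369/49 - 23 = 242/49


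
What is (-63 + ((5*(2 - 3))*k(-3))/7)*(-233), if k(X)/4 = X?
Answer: 88773/7 ≈ 12682.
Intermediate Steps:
k(X) = 4*X
(-63 + ((5*(2 - 3))*k(-3))/7)*(-233) = (-63 + ((5*(2 - 3))*(4*(-3)))/7)*(-233) = (-63 + ((5*(-1))*(-12))/7)*(-233) = (-63 + (-5*(-12))/7)*(-233) = (-63 + (1/7)*60)*(-233) = (-63 + 60/7)*(-233) = -381/7*(-233) = 88773/7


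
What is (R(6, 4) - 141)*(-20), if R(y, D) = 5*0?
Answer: 2820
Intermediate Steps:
R(y, D) = 0
(R(6, 4) - 141)*(-20) = (0 - 141)*(-20) = -141*(-20) = 2820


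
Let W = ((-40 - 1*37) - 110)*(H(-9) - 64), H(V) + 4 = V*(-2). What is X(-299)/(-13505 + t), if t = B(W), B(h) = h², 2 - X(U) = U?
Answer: 301/87408995 ≈ 3.4436e-6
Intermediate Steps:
H(V) = -4 - 2*V (H(V) = -4 + V*(-2) = -4 - 2*V)
X(U) = 2 - U
W = 9350 (W = ((-40 - 1*37) - 110)*((-4 - 2*(-9)) - 64) = ((-40 - 37) - 110)*((-4 + 18) - 64) = (-77 - 110)*(14 - 64) = -187*(-50) = 9350)
t = 87422500 (t = 9350² = 87422500)
X(-299)/(-13505 + t) = (2 - 1*(-299))/(-13505 + 87422500) = (2 + 299)/87408995 = 301*(1/87408995) = 301/87408995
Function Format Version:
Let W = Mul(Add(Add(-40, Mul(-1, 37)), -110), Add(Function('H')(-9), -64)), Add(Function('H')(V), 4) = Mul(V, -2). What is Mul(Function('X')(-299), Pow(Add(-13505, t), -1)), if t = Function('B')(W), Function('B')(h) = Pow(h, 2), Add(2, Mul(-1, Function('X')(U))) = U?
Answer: Rational(301, 87408995) ≈ 3.4436e-6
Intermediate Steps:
Function('H')(V) = Add(-4, Mul(-2, V)) (Function('H')(V) = Add(-4, Mul(V, -2)) = Add(-4, Mul(-2, V)))
Function('X')(U) = Add(2, Mul(-1, U))
W = 9350 (W = Mul(Add(Add(-40, Mul(-1, 37)), -110), Add(Add(-4, Mul(-2, -9)), -64)) = Mul(Add(Add(-40, -37), -110), Add(Add(-4, 18), -64)) = Mul(Add(-77, -110), Add(14, -64)) = Mul(-187, -50) = 9350)
t = 87422500 (t = Pow(9350, 2) = 87422500)
Mul(Function('X')(-299), Pow(Add(-13505, t), -1)) = Mul(Add(2, Mul(-1, -299)), Pow(Add(-13505, 87422500), -1)) = Mul(Add(2, 299), Pow(87408995, -1)) = Mul(301, Rational(1, 87408995)) = Rational(301, 87408995)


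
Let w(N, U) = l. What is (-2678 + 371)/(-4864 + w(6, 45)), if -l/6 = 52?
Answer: 2307/5176 ≈ 0.44571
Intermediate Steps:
l = -312 (l = -6*52 = -312)
w(N, U) = -312
(-2678 + 371)/(-4864 + w(6, 45)) = (-2678 + 371)/(-4864 - 312) = -2307/(-5176) = -2307*(-1/5176) = 2307/5176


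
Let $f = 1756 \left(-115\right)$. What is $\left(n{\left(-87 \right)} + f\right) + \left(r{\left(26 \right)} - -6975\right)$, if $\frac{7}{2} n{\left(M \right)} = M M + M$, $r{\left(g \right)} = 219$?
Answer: $- \frac{1348258}{7} \approx -1.9261 \cdot 10^{5}$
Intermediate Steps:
$f = -201940$
$n{\left(M \right)} = \frac{2 M}{7} + \frac{2 M^{2}}{7}$ ($n{\left(M \right)} = \frac{2 \left(M M + M\right)}{7} = \frac{2 \left(M^{2} + M\right)}{7} = \frac{2 \left(M + M^{2}\right)}{7} = \frac{2 M}{7} + \frac{2 M^{2}}{7}$)
$\left(n{\left(-87 \right)} + f\right) + \left(r{\left(26 \right)} - -6975\right) = \left(\frac{2}{7} \left(-87\right) \left(1 - 87\right) - 201940\right) + \left(219 - -6975\right) = \left(\frac{2}{7} \left(-87\right) \left(-86\right) - 201940\right) + \left(219 + 6975\right) = \left(\frac{14964}{7} - 201940\right) + 7194 = - \frac{1398616}{7} + 7194 = - \frac{1348258}{7}$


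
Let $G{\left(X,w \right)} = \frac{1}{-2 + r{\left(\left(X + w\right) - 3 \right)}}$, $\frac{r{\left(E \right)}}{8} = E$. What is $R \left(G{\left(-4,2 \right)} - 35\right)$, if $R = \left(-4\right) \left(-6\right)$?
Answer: $- \frac{5884}{7} \approx -840.57$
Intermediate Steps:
$r{\left(E \right)} = 8 E$
$G{\left(X,w \right)} = \frac{1}{-26 + 8 X + 8 w}$ ($G{\left(X,w \right)} = \frac{1}{-2 + 8 \left(\left(X + w\right) - 3\right)} = \frac{1}{-2 + 8 \left(-3 + X + w\right)} = \frac{1}{-2 + \left(-24 + 8 X + 8 w\right)} = \frac{1}{-26 + 8 X + 8 w}$)
$R = 24$
$R \left(G{\left(-4,2 \right)} - 35\right) = 24 \left(\frac{1}{2 \left(-13 + 4 \left(-4\right) + 4 \cdot 2\right)} - 35\right) = 24 \left(\frac{1}{2 \left(-13 - 16 + 8\right)} - 35\right) = 24 \left(\frac{1}{2 \left(-21\right)} - 35\right) = 24 \left(\frac{1}{2} \left(- \frac{1}{21}\right) - 35\right) = 24 \left(- \frac{1}{42} - 35\right) = 24 \left(- \frac{1471}{42}\right) = - \frac{5884}{7}$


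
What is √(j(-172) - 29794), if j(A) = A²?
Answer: I*√210 ≈ 14.491*I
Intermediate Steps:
√(j(-172) - 29794) = √((-172)² - 29794) = √(29584 - 29794) = √(-210) = I*√210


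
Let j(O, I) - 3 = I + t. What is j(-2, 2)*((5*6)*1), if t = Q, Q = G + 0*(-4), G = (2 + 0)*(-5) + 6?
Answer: 30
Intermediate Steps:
G = -4 (G = 2*(-5) + 6 = -10 + 6 = -4)
Q = -4 (Q = -4 + 0*(-4) = -4 + 0 = -4)
t = -4
j(O, I) = -1 + I (j(O, I) = 3 + (I - 4) = 3 + (-4 + I) = -1 + I)
j(-2, 2)*((5*6)*1) = (-1 + 2)*((5*6)*1) = 1*(30*1) = 1*30 = 30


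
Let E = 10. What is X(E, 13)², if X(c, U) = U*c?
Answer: 16900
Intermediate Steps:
X(E, 13)² = (13*10)² = 130² = 16900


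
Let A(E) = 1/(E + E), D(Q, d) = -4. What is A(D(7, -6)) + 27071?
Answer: 216567/8 ≈ 27071.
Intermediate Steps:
A(E) = 1/(2*E)
A(D(7, -6)) + 27071 = (½)/(-4) + 27071 = (½)*(-¼) + 27071 = -⅛ + 27071 = 216567/8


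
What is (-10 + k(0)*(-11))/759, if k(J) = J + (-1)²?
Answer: -7/253 ≈ -0.027668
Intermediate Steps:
k(J) = 1 + J (k(J) = J + 1 = 1 + J)
(-10 + k(0)*(-11))/759 = (-10 + (1 + 0)*(-11))/759 = (-10 + 1*(-11))*(1/759) = (-10 - 11)*(1/759) = -21*1/759 = -7/253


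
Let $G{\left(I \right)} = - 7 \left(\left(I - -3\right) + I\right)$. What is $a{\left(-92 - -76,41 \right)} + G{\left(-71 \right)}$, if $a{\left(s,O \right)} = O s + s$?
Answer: $301$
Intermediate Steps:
$a{\left(s,O \right)} = s + O s$
$G{\left(I \right)} = -21 - 14 I$ ($G{\left(I \right)} = - 7 \left(\left(I + 3\right) + I\right) = - 7 \left(\left(3 + I\right) + I\right) = - 7 \left(3 + 2 I\right) = -21 - 14 I$)
$a{\left(-92 - -76,41 \right)} + G{\left(-71 \right)} = \left(-92 - -76\right) \left(1 + 41\right) - -973 = \left(-92 + 76\right) 42 + \left(-21 + 994\right) = \left(-16\right) 42 + 973 = -672 + 973 = 301$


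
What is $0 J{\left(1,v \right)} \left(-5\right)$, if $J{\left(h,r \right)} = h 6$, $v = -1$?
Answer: $0$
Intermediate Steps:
$J{\left(h,r \right)} = 6 h$
$0 J{\left(1,v \right)} \left(-5\right) = 0 \cdot 6 \cdot 1 \left(-5\right) = 0 \cdot 6 \left(-5\right) = 0 \left(-5\right) = 0$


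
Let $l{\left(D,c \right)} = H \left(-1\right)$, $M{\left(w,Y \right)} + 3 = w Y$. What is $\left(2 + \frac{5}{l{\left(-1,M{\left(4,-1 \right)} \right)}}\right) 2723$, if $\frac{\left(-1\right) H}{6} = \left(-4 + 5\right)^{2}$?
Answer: $\frac{46291}{6} \approx 7715.2$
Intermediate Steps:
$H = -6$ ($H = - 6 \left(-4 + 5\right)^{2} = - 6 \cdot 1^{2} = \left(-6\right) 1 = -6$)
$M{\left(w,Y \right)} = -3 + Y w$ ($M{\left(w,Y \right)} = -3 + w Y = -3 + Y w$)
$l{\left(D,c \right)} = 6$ ($l{\left(D,c \right)} = \left(-6\right) \left(-1\right) = 6$)
$\left(2 + \frac{5}{l{\left(-1,M{\left(4,-1 \right)} \right)}}\right) 2723 = \left(2 + \frac{5}{6}\right) 2723 = \frac{17}{6} \cdot 2723 = \frac{46291}{6}$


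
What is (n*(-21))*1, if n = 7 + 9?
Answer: -336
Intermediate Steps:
n = 16
(n*(-21))*1 = (16*(-21))*1 = -336*1 = -336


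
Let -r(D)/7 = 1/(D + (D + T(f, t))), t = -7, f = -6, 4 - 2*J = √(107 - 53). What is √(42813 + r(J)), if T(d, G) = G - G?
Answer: √(-171245 + 128439*√6)/√(-4 + 3*√6) ≈ 206.92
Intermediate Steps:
J = 2 - 3*√6/2 (J = 2 - √(107 - 53)/2 = 2 - 3*√6/2 ≈ -1.6742)
T(d, G) = 0
r(D) = -7/(2*D) (r(D) = -7/(D + (D + 0)) = -7/(D + D) = -7*1/(2*D) = -7/(2*D))
√(42813 + r(J)) = √(42813 - 7/(2*(2 - 3*√6/2)))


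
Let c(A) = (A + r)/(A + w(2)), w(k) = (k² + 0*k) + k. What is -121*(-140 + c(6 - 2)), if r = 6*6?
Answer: 16456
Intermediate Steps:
w(k) = k + k² (w(k) = (k² + 0) + k = k² + k = k + k²)
r = 36
c(A) = (36 + A)/(6 + A) (c(A) = (A + 36)/(A + 2*(1 + 2)) = (36 + A)/(A + 2*3) = (36 + A)/(A + 6) = (36 + A)/(6 + A))
-121*(-140 + c(6 - 2)) = -121*(-140 + (36 + (6 - 2))/(6 + (6 - 2))) = -121*(-140 + (36 + 4)/(6 + 4)) = -121*(-140 + 40/10) = -121*(-140 + (⅒)*40) = -121*(-140 + 4) = -121*(-136) = 16456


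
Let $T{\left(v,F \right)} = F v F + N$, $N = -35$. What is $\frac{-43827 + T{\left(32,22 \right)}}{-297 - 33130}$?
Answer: $\frac{28374}{33427} \approx 0.84883$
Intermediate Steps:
$T{\left(v,F \right)} = -35 + v F^{2}$ ($T{\left(v,F \right)} = F v F - 35 = v F^{2} - 35 = -35 + v F^{2}$)
$\frac{-43827 + T{\left(32,22 \right)}}{-297 - 33130} = \frac{-43827 - \left(35 - 32 \cdot 22^{2}\right)}{-297 - 33130} = \frac{-43827 + \left(-35 + 32 \cdot 484\right)}{-33427} = \left(-43827 + \left(-35 + 15488\right)\right) \left(- \frac{1}{33427}\right) = \left(-43827 + 15453\right) \left(- \frac{1}{33427}\right) = \left(-28374\right) \left(- \frac{1}{33427}\right) = \frac{28374}{33427}$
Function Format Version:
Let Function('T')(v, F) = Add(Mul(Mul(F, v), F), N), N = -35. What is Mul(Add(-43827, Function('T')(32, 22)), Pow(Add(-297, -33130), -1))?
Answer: Rational(28374, 33427) ≈ 0.84883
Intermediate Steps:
Function('T')(v, F) = Add(-35, Mul(v, Pow(F, 2))) (Function('T')(v, F) = Add(Mul(Mul(F, v), F), -35) = Add(Mul(v, Pow(F, 2)), -35) = Add(-35, Mul(v, Pow(F, 2))))
Mul(Add(-43827, Function('T')(32, 22)), Pow(Add(-297, -33130), -1)) = Mul(Add(-43827, Add(-35, Mul(32, Pow(22, 2)))), Pow(Add(-297, -33130), -1)) = Mul(Add(-43827, Add(-35, Mul(32, 484))), Pow(-33427, -1)) = Mul(Add(-43827, Add(-35, 15488)), Rational(-1, 33427)) = Mul(Add(-43827, 15453), Rational(-1, 33427)) = Mul(-28374, Rational(-1, 33427)) = Rational(28374, 33427)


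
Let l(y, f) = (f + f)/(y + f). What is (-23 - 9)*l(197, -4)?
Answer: 256/193 ≈ 1.3264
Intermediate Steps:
l(y, f) = 2*f/(f + y) (l(y, f) = (2*f)/(f + y) = 2*f/(f + y))
(-23 - 9)*l(197, -4) = (-23 - 9)*(2*(-4)/(-4 + 197)) = -64*(-4)/193 = -32*(-8/193) = 256/193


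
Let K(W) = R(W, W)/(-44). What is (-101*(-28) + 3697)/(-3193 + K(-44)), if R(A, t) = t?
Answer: -2175/1064 ≈ -2.0442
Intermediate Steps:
K(W) = -W/44 (K(W) = W/(-44) = W*(-1/44) = -W/44)
(-101*(-28) + 3697)/(-3193 + K(-44)) = (-101*(-28) + 3697)/(-3193 - 1/44*(-44)) = (2828 + 3697)/(-3193 + 1) = 6525/(-3192) = 6525*(-1/3192) = -2175/1064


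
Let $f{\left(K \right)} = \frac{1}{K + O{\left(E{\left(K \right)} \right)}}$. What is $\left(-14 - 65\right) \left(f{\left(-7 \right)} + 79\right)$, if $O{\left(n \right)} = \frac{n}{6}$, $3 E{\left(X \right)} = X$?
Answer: $- \frac{828631}{133} \approx -6230.3$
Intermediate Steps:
$E{\left(X \right)} = \frac{X}{3}$
$O{\left(n \right)} = \frac{n}{6}$ ($O{\left(n \right)} = n \frac{1}{6} = \frac{n}{6}$)
$f{\left(K \right)} = \frac{18}{19 K}$ ($f{\left(K \right)} = \frac{1}{K + \frac{\frac{1}{3} K}{6}} = \frac{1}{K + \frac{K}{18}} = \frac{1}{\frac{19}{18} K} = \frac{18}{19 K}$)
$\left(-14 - 65\right) \left(f{\left(-7 \right)} + 79\right) = \left(-14 - 65\right) \left(\frac{18}{19 \left(-7\right)} + 79\right) = - 79 \left(\frac{18}{19} \left(- \frac{1}{7}\right) + 79\right) = - 79 \left(- \frac{18}{133} + 79\right) = \left(-79\right) \frac{10489}{133} = - \frac{828631}{133}$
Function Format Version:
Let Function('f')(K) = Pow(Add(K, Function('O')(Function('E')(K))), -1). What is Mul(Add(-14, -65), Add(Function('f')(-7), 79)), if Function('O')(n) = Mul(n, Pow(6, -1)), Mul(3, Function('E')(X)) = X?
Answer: Rational(-828631, 133) ≈ -6230.3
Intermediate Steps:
Function('E')(X) = Mul(Rational(1, 3), X)
Function('O')(n) = Mul(Rational(1, 6), n) (Function('O')(n) = Mul(n, Rational(1, 6)) = Mul(Rational(1, 6), n))
Function('f')(K) = Mul(Rational(18, 19), Pow(K, -1)) (Function('f')(K) = Pow(Add(K, Mul(Rational(1, 6), Mul(Rational(1, 3), K))), -1) = Pow(Add(K, Mul(Rational(1, 18), K)), -1) = Pow(Mul(Rational(19, 18), K), -1) = Mul(Rational(18, 19), Pow(K, -1)))
Mul(Add(-14, -65), Add(Function('f')(-7), 79)) = Mul(Add(-14, -65), Add(Mul(Rational(18, 19), Pow(-7, -1)), 79)) = Mul(-79, Add(Mul(Rational(18, 19), Rational(-1, 7)), 79)) = Mul(-79, Add(Rational(-18, 133), 79)) = Mul(-79, Rational(10489, 133)) = Rational(-828631, 133)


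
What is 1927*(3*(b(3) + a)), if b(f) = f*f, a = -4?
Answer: 28905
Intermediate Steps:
b(f) = f²
1927*(3*(b(3) + a)) = 1927*(3*(3² - 4)) = 1927*(3*(9 - 4)) = 1927*(3*5) = 1927*15 = 28905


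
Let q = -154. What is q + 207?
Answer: 53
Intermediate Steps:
q + 207 = -154 + 207 = 53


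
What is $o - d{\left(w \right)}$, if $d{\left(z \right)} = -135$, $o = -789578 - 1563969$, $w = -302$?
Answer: $-2353412$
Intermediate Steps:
$o = -2353547$ ($o = -789578 - 1563969 = -2353547$)
$o - d{\left(w \right)} = -2353547 - -135 = -2353547 + 135 = -2353412$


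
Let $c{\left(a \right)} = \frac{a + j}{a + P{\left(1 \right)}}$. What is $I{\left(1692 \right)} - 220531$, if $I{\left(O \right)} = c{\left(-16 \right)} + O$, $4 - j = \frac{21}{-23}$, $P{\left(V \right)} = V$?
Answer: $- \frac{5033280}{23} \approx -2.1884 \cdot 10^{5}$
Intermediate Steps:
$j = \frac{113}{23}$ ($j = 4 - \frac{21}{-23} = 4 - 21 \left(- \frac{1}{23}\right) = 4 - - \frac{21}{23} = 4 + \frac{21}{23} = \frac{113}{23} \approx 4.913$)
$c{\left(a \right)} = \frac{\frac{113}{23} + a}{1 + a}$ ($c{\left(a \right)} = \frac{a + \frac{113}{23}}{a + 1} = \frac{\frac{113}{23} + a}{1 + a}$)
$I{\left(O \right)} = \frac{17}{23} + O$ ($I{\left(O \right)} = \frac{\frac{113}{23} - 16}{1 - 16} + O = \frac{1}{-15} \left(- \frac{255}{23}\right) + O = \left(- \frac{1}{15}\right) \left(- \frac{255}{23}\right) + O = \frac{17}{23} + O$)
$I{\left(1692 \right)} - 220531 = \left(\frac{17}{23} + 1692\right) - 220531 = \frac{38933}{23} - 220531 = - \frac{5033280}{23}$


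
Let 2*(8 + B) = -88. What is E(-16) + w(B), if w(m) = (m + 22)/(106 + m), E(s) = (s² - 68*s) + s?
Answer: 11947/9 ≈ 1327.4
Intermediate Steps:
E(s) = s² - 67*s
B = -52 (B = -8 + (½)*(-88) = -8 - 44 = -52)
w(m) = (22 + m)/(106 + m)
E(-16) + w(B) = -16*(-67 - 16) + (22 - 52)/(106 - 52) = -16*(-83) - 30/54 = 1328 + (1/54)*(-30) = 1328 - 5/9 = 11947/9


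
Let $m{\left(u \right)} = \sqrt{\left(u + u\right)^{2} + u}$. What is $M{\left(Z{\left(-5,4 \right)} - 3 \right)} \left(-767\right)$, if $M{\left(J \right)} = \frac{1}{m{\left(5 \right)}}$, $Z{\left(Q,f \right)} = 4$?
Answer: $- \frac{767 \sqrt{105}}{105} \approx -74.852$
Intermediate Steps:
$m{\left(u \right)} = \sqrt{u + 4 u^{2}}$ ($m{\left(u \right)} = \sqrt{\left(2 u\right)^{2} + u} = \sqrt{4 u^{2} + u} = \sqrt{u + 4 u^{2}}$)
$M{\left(J \right)} = \frac{\sqrt{105}}{105}$ ($M{\left(J \right)} = \frac{1}{\sqrt{5 \left(1 + 4 \cdot 5\right)}} = \frac{1}{\sqrt{5 \left(1 + 20\right)}} = \frac{1}{\sqrt{5 \cdot 21}} = \frac{1}{\sqrt{105}} = \frac{\sqrt{105}}{105}$)
$M{\left(Z{\left(-5,4 \right)} - 3 \right)} \left(-767\right) = \frac{\sqrt{105}}{105} \left(-767\right) = - \frac{767 \sqrt{105}}{105}$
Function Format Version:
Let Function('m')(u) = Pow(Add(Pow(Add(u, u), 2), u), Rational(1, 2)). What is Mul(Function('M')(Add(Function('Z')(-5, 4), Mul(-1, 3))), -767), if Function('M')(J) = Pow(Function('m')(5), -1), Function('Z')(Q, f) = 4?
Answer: Mul(Rational(-767, 105), Pow(105, Rational(1, 2))) ≈ -74.852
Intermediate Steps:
Function('m')(u) = Pow(Add(u, Mul(4, Pow(u, 2))), Rational(1, 2)) (Function('m')(u) = Pow(Add(Pow(Mul(2, u), 2), u), Rational(1, 2)) = Pow(Add(Mul(4, Pow(u, 2)), u), Rational(1, 2)) = Pow(Add(u, Mul(4, Pow(u, 2))), Rational(1, 2)))
Function('M')(J) = Mul(Rational(1, 105), Pow(105, Rational(1, 2))) (Function('M')(J) = Pow(Pow(Mul(5, Add(1, Mul(4, 5))), Rational(1, 2)), -1) = Pow(Pow(Mul(5, Add(1, 20)), Rational(1, 2)), -1) = Pow(Pow(Mul(5, 21), Rational(1, 2)), -1) = Pow(Pow(105, Rational(1, 2)), -1) = Mul(Rational(1, 105), Pow(105, Rational(1, 2))))
Mul(Function('M')(Add(Function('Z')(-5, 4), Mul(-1, 3))), -767) = Mul(Mul(Rational(1, 105), Pow(105, Rational(1, 2))), -767) = Mul(Rational(-767, 105), Pow(105, Rational(1, 2)))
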